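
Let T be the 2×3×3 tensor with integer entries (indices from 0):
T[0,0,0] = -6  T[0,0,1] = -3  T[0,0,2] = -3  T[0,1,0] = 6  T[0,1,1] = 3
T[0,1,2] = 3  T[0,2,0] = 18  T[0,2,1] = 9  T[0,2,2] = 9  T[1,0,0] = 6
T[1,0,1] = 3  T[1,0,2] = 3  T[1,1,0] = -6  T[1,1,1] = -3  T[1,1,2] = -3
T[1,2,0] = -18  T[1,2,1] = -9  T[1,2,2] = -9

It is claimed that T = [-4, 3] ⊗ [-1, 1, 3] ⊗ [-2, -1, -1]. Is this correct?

No

Reconstruct entry (0,0,0) from the claimed factors: Σₗ aₗ[0]bₗ[0]cₗ[0] = (-4)·(-1)·(-2) = -8, but T[0,0,0] = -6. The claim is false.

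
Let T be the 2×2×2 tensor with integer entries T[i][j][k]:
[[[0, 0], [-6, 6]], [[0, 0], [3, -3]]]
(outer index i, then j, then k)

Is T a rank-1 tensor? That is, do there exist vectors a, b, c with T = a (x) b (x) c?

Yes

If T = a (x) b (x) c then every fibre of T is a multiple of the corresponding factor, so read the factors off the fibres through the nonzero entry T[0,1,0] = -6.
The mode-1 fibre T[:,1,0] = [-6, 3] gives a = [2, -1] (primitive direction); the mode-2 fibre T[0,:,0] = [0, -6] gives b = [0, 1]; then c[k] = T[0,1,k] / (a[0]·b[1]) = [-6, 6] / 2 = [-3, 3].
Expanding [2, -1] (x) [0, 1] (x) [-3, 3] reproduces all 8 entries of T, so T = [2, -1] (x) [0, 1] (x) [-3, 3] and rank(T) ≤ 1.
Equivalently every frontal slice T[:,:,k] is c[k] times the rank-1 matrix [2, -1] (x) [0, 1]. So T has rank 1 (it is nonzero).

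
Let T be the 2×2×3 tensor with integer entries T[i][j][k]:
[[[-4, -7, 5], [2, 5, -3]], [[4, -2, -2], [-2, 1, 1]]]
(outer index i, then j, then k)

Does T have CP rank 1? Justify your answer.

The mode-3 unfolding of T (rows indexed by k, columns by (i,j) = (0,0), (0,1), (1,0), (1,1)) is [[-4, 2, 4, -2], [-7, 5, -2, 1], [5, -3, -2, 1]].
There the 2×2 minor on rows k ∈ {0, 1}, columns (i,j) ∈ {(0,0), (0,1)} is det [[-4, 2], [-7, 5]] = -6 ≠ 0, so this unfolding has rank ≥ 2; CP rank is at least every unfolding rank, so rank(T) ≥ 2.
In particular rank(T) ≥ 2 > 1, so T is not rank-1.

No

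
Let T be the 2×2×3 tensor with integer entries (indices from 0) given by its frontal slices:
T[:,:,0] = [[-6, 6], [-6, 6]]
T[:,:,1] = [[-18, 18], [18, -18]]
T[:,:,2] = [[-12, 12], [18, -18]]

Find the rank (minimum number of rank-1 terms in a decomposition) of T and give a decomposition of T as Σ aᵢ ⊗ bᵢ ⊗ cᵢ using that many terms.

rank(T) = 2

Lower bound: the mode-3 unfolding of T (rows indexed by k, columns by (i,j) = (0,0), (0,1), (1,0), (1,1)) is [[-6, 6, -6, 6], [-18, 18, 18, -18], [-12, 12, 18, -18]].
There the 2×2 minor on rows k ∈ {0, 1}, columns (i,j) ∈ {(0,0), (1,0)} is det [[-6, -6], [-18, 18]] = -216 ≠ 0, so this unfolding has rank ≥ 2; CP rank is at least every unfolding rank, so rank(T) ≥ 2. (Unfolding ranks only ever bound the CP rank from below — rank(T) can be strictly larger than all of them — so the matching upper bound has to come from an explicit 2-term decomposition.)
Upper bound — finding two terms. Every mode-2 slice of T is a multiple of one matrix: T[:,j,:] = b[j]·M with b = [1, -1] and M = [[-6, -18, -12], [-6, 18, 18]] (rows indexed by i, columns by k). So it suffices to write M as a sum of two rank-1 matrices.
Splitting M by its rows (i = 0, 1), M = [1, 0][-6, -18, -12]ᵀ + [0, 1][-6, 18, 18]ᵀ.
Hence T = [1, 0] ⊗ [1, -1] ⊗ [-6, -18, -12] + [0, 1] ⊗ [1, -1] ⊗ [-6, 18, 18], so rank(T) ≤ 2.
These bounds meet, so rank(T) = 2.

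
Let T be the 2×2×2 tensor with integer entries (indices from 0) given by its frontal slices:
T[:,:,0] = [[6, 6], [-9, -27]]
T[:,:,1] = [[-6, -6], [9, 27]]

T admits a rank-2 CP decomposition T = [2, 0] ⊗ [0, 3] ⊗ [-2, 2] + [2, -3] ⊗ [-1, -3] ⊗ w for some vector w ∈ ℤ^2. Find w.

w = [-3, 3]

Subtract the known terms from T to get the rank-1 residual R = [2, -3] ⊗ [-1, -3] ⊗ w, so R[i,j,k] = a[i]·b[j]·w[k]. Pick indices with nonzero a[0]·b[0] = (2)·(-1) = -2. Only the fibre through (0,0,·) is needed: R[0,0,:] = T[0,0,:] − Σₗ aₗ[0]bₗ[0]cₗ = [6, -6] − (2)·(0)·[-2, 2] = [6, -6]. Then w[k] = R[0,0,k] / -2 for each k, giving w = [6, -6] / -2 = [-3, 3].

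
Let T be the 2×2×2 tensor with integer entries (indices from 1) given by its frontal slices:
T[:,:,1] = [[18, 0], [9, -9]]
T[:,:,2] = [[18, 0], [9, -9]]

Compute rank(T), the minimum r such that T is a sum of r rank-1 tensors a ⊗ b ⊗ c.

Lower bound: in the mode-1 unfolding of T (rows indexed by i, columns by (j,k)) the 2×2 minor on rows i ∈ {1, 2}, columns (j,k) ∈ {(1,1), (2,1)} is det [[18, 0], [9, -9]] = -162 ≠ 0, so that unfolding has rank ≥ 2 and hence rank(T) ≥ 2 (CP rank is at least every unfolding rank, though it can be larger).
Upper bound: T[:,:,k] = c[k]·M for every slice, with c = (1, 1) and M = [[18, 0], [9, -9]] (rows i, columns j).
Splitting M by its rows (i = 1, 2), M = (1, 0)(18, 0)ᵀ + (0, 1)(9, -9)ᵀ.
Hence T = (1, 0) ⊗ (18, 0) ⊗ (1, 1) + (0, 1) ⊗ (9, -9) ⊗ (1, 1), so rank(T) ≤ 2.
These bounds meet, so rank(T) = 2.

2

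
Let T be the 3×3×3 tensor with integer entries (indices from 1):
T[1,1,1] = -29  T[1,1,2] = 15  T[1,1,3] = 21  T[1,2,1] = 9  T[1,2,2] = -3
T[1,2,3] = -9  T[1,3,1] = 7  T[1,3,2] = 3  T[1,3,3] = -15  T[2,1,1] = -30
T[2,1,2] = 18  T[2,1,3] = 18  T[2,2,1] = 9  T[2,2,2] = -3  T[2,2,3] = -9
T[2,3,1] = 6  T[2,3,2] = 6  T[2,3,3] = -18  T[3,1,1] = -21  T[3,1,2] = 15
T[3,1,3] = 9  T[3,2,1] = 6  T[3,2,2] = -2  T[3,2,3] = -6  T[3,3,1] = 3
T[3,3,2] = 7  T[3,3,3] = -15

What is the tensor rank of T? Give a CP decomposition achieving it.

Lower bound: in the mode-1 unfolding of T (rows indexed by i, columns by (j,k)) the 2×2 minor on rows i ∈ {1, 2}, columns (j,k) ∈ {(1,1), (1,2)} is det [[-29, 15], [-30, 18]] = -72 ≠ 0, so that unfolding has rank ≥ 2 and hence rank(T) ≥ 2 (CP rank is at least every unfolding rank, though it can be larger).
Upper bound: with S_k = T[:,:,k], the two rank-1 terms a₁b₁ᵀ, a₂b₂ᵀ are the rank-1 members of the pencil x·S₁ + y·S₂.
The 2×2 minor of x·S₁ + y·S₂ on rows {1,2}, columns {1,2} is 9·x² − 30·xy + 9·y² = 3·(x − 3·y)(3·x − y), vanishing at (x:y) = (3:1) and (1:3).
M₁ = 3·S₁ + S₂ = [[-72, 24, 24], [-72, 24, 24], [-48, 16, 16]] = (-8)·(3, 3, 2)(3, -1, -1)ᵀ and M₂ = S₁ + 3·S₂ = [[16, 0, 16], [24, 0, 24], [24, 0, 24]] = 8·(2, 3, 3)(1, 0, 1)ᵀ, so take a₁ = (3, 3, 2), b₁ = (3, -1, -1), a₂ = (2, 3, 3), b₂ = (1, 0, 1).
Each slice is an integer combination of E₁ = a₁b₁ᵀ and E₂ = a₂b₂ᵀ: S₁ = −3·E₁ − E₂, S₂ = E₁ + 3·E₂, S₃ = 3·E₁ − 3·E₂; reading off coefficients, c₁ = (-3, 1, 3) and c₂ = (-1, 3, -3).
Hence T = (3, 3, 2) ⊗ (3, -1, -1) ⊗ (-3, 1, 3) + (2, 3, 3) ⊗ (1, 0, 1) ⊗ (-1, 3, -3), so rank(T) ≤ 2.
These bounds meet, so rank(T) = 2.

rank(T) = 2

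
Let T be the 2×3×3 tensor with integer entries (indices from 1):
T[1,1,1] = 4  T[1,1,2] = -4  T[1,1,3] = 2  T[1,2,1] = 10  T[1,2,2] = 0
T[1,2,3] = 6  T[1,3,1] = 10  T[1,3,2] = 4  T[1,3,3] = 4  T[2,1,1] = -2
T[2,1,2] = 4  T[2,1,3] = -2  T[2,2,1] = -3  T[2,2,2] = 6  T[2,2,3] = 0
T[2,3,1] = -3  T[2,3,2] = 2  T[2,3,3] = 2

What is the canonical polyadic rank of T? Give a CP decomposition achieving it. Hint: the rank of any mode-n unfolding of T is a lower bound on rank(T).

rank(T) = 3

Lower bound: the mode-2 unfolding of T (rows indexed by j, columns by (i,k) = (1,1), (1,2), (1,3), (2,1), (2,2), (2,3)) is [[4, -4, 2, -2, 4, -2], [10, 0, 6, -3, 6, 0], [10, 4, 4, -3, 2, 2]].
There the 3×3 minor on rows j ∈ {1, 2, 3}, columns (i,k) ∈ {(1,1), (1,2), (1,3)} is det [[4, -4, 2], [10, 0, 6], [10, 4, 4]] = -96 ≠ 0, so this unfolding has rank ≥ 3; CP rank is at least every unfolding rank, so rank(T) ≥ 3. (Flattening ranks never certify an upper bound on CP rank; for that we must actually write T with 3 rank-1 terms.)
Upper bound: T is a sum of 3 rank-1 terms, T = [1, -1] ⊗ [1, 1, 0] ⊗ [0, -4, 2] + [2, -1] ⊗ [1, 2, 2] ⊗ [2, 0, 0] + [2, 1] ⊗ [0, 1, 1] ⊗ [1, 2, 2] (one valid choice — decompositions are not unique — normalised so each a, b is primitive with positive first nonzero entry; check it by expanding all entries), so rank(T) ≤ 3.
These bounds meet, so rank(T) = 3.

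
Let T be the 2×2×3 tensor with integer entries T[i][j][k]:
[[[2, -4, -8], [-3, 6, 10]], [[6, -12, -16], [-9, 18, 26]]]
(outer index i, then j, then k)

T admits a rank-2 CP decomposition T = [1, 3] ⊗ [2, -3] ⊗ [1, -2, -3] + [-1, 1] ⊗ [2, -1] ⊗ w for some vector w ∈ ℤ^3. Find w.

w = [0, 0, 1]

Subtract the known terms from T to get the rank-1 residual R = [-1, 1] ⊗ [2, -1] ⊗ w, so R[i,j,k] = a[i]·b[j]·w[k]. Pick indices with nonzero a[0]·b[0] = (-1)·(2) = -2. Only the fibre through (0,0,·) is needed: R[0,0,:] = T[0,0,:] − Σₗ aₗ[0]bₗ[0]cₗ = [2, -4, -8] − (1)·(2)·[1, -2, -3] = [0, 0, -2]. Then w[k] = R[0,0,k] / -2 for each k, giving w = [0, 0, -2] / -2 = [0, 0, 1].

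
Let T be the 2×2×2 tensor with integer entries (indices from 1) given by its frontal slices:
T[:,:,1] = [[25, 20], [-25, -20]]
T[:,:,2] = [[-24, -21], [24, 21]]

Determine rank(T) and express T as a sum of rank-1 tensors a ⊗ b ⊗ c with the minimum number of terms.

rank(T) = 2

Lower bound: the mode-2 unfolding of T (rows indexed by j, columns by (i,k) = (1,1), (1,2), (2,1), (2,2)) is [[25, -24, -25, 24], [20, -21, -20, 21]].
There the 2×2 minor on rows j ∈ {1, 2}, columns (i,k) ∈ {(1,1), (1,2)} is det [[25, -24], [20, -21]] = -45 ≠ 0, so this unfolding has rank ≥ 2; CP rank is at least every unfolding rank, so rank(T) ≥ 2. (Unfolding ranks only ever bound the CP rank from below — rank(T) can be strictly larger than all of them — so the matching upper bound has to come from an explicit 2-term decomposition.)
Upper bound — finding two terms. Every mode-1 slice of T is a multiple of one matrix: T[i,:,:] = a[i]·M with a = [1, -1] and M = [[25, -24], [20, -21]] (rows indexed by j, columns by k). So it suffices to write M as a sum of two rank-1 matrices.
Splitting M by its rows (j = 1, 2), M = [1, 0][25, -24]ᵀ + [0, 1][20, -21]ᵀ.
Hence T = [1, -1] ⊗ [1, 0] ⊗ [25, -24] + [1, -1] ⊗ [0, 1] ⊗ [20, -21], so rank(T) ≤ 2.
These bounds meet, so rank(T) = 2.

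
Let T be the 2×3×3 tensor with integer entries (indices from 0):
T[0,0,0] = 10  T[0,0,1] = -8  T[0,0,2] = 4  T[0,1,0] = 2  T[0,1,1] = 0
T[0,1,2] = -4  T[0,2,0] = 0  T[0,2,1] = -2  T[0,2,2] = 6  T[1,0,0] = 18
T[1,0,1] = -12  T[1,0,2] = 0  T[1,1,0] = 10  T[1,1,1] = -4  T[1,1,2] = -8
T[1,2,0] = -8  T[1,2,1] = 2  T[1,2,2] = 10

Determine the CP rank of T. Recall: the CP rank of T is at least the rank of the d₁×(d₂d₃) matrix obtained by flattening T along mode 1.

2

Lower bound: in the mode-1 unfolding of T (rows indexed by i, columns by (j,k)) the 2×2 minor on rows i ∈ {0, 1}, columns (j,k) ∈ {(0,0), (0,1)} is det [[10, -8], [18, -12]] = 24 ≠ 0, so that unfolding has rank ≥ 2 and hence rank(T) ≥ 2 (CP rank is at least every unfolding rank, though it can be larger).
Upper bound: with S_k = T[:,:,k], the two rank-1 terms a₁b₁ᵀ, a₂b₂ᵀ are the rank-1 members of the pencil x·S₀ + y·S₁.
The 2×2 minor of x·S₀ + y·S₁ on rows {0,1}, columns {0,1} is 64·x² − 96·xy + 32·y² = 32·(2·x − y)(x − y), vanishing at (x:y) = (1:2) and (1:1).
M₁ = S₀ + 2·S₁ = [[-6, 2, -4], [-6, 2, -4]] = (-2)·[1, 1][3, -1, 2]ᵀ and M₂ = S₀ + S₁ = [[2, 2, -2], [6, 6, -6]] = 2·[1, 3][1, 1, -1]ᵀ, so take a₁ = [1, 1], b₁ = [3, -1, 2], a₂ = [1, 3], b₂ = [1, 1, -1].
Each slice is an integer combination of E₁ = a₁b₁ᵀ and E₂ = a₂b₂ᵀ: S₀ = 2·E₁ + 4·E₂, S₁ = −2·E₁ − 2·E₂, S₂ = 2·E₁ − 2·E₂; reading off coefficients, c₁ = [2, -2, 2] and c₂ = [4, -2, -2].
Hence T = [1, 1] ⊗ [3, -1, 2] ⊗ [2, -2, 2] + [1, 3] ⊗ [1, 1, -1] ⊗ [4, -2, -2], so rank(T) ≤ 2.
These bounds meet, so rank(T) = 2.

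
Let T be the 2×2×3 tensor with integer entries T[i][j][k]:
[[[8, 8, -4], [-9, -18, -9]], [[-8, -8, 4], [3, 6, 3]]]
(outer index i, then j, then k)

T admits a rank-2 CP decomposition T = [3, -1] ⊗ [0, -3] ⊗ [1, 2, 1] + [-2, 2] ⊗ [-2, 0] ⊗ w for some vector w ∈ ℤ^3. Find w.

Subtract the known terms from T to get the rank-1 residual R = [-2, 2] ⊗ [-2, 0] ⊗ w, so R[i,j,k] = a[i]·b[j]·w[k]. Pick indices with nonzero a[0]·b[0] = (-2)·(-2) = 4. Only the fibre through (0,0,·) is needed: R[0,0,:] = T[0,0,:] − Σₗ aₗ[0]bₗ[0]cₗ = [8, 8, -4] − (3)·(0)·[1, 2, 1] = [8, 8, -4]. Then w[k] = R[0,0,k] / 4 for each k, giving w = [8, 8, -4] / 4 = [2, 2, -1].

w = [2, 2, -1]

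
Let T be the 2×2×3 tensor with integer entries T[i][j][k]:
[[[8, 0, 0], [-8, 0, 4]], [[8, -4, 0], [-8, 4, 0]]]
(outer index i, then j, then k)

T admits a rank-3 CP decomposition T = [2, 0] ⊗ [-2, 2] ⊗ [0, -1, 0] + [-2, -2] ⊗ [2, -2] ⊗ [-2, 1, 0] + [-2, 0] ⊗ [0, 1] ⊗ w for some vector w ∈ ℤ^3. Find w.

Subtract the known terms from T to get the rank-1 residual R = [-2, 0] ⊗ [0, 1] ⊗ w, so R[i,j,k] = a[i]·b[j]·w[k]. Pick indices with nonzero a[0]·b[1] = (-2)·(1) = -2. Only the fibre through (0,1,·) is needed: R[0,1,:] = T[0,1,:] − Σₗ aₗ[0]bₗ[1]cₗ = [-8, 0, 4] − (2)·(2)·[0, -1, 0] − (-2)·(-2)·[-2, 1, 0] = [0, 0, 4]. Then w[k] = R[0,1,k] / -2 for each k, giving w = [0, 0, 4] / -2 = [0, 0, -2].

w = [0, 0, -2]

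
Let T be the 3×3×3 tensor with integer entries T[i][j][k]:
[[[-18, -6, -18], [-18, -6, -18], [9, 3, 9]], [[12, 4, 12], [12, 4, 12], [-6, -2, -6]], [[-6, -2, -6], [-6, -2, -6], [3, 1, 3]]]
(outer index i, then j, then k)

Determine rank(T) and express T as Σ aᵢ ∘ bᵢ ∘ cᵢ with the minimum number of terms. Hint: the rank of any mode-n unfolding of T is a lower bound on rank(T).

rank(T) = 1

Lower bound: T ≠ 0 (e.g. T[0,0,0] = -18), so rank(T) ≥ 1.
Upper bound: if T = a ∘ b ∘ c then every fibre of T is a multiple of the corresponding factor, so read the factors off the fibres through the nonzero entry T[0,0,0] = -18.
The mode-1 fibre T[:,0,0] = [-18, 12, -6] gives a = (3, -2, 1) (primitive direction); the mode-2 fibre T[0,:,0] = [-18, -18, 9] gives b = (2, 2, -1); then c[k] = T[0,0,k] / (a[0]·b[0]) = [-18, -6, -18] / 6 = (-3, -1, -3).
Expanding (3, -2, 1) ∘ (2, 2, -1) ∘ (-3, -1, -3) reproduces all 27 entries of T, so T = (3, -2, 1) ∘ (2, 2, -1) ∘ (-3, -1, -3) and rank(T) ≤ 1.
These bounds meet, so rank(T) = 1.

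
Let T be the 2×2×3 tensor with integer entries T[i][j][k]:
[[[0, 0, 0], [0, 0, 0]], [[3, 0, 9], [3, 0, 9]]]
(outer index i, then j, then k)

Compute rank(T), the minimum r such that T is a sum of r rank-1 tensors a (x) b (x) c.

Lower bound: T ≠ 0 (e.g. T[1,0,0] = 3), so rank(T) ≥ 1.
Upper bound: if T = a (x) b (x) c then every fibre of T is a multiple of the corresponding factor, so read the factors off the fibres through the nonzero entry T[1,0,0] = 3.
The mode-1 fibre T[:,0,0] = [0, 3] gives a = [0, 1] (primitive direction); the mode-2 fibre T[1,:,0] = [3, 3] gives b = [1, 1]; then c[k] = T[1,0,k] / (a[1]·b[0]) = [3, 0, 9] / 1 = [3, 0, 9].
Expanding [0, 1] (x) [1, 1] (x) [3, 0, 9] reproduces all 12 entries of T, so T = [0, 1] (x) [1, 1] (x) [3, 0, 9] and rank(T) ≤ 1.
These bounds meet, so rank(T) = 1.

1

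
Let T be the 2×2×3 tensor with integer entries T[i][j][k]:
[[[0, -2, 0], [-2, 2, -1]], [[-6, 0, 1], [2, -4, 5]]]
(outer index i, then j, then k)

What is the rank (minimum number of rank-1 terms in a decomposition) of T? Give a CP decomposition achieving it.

rank(T) = 3

Lower bound: the mode-3 unfolding of T (rows indexed by k, columns by (i,j) = (0,0), (0,1), (1,0), (1,1)) is [[0, -2, -6, 2], [-2, 2, 0, -4], [0, -1, 1, 5]].
There the 3×3 minor on rows k ∈ {0, 1, 2}, columns (i,j) ∈ {(0,0), (0,1), (1,0)} is det [[0, -2, -6], [-2, 2, 0], [0, -1, 1]] = -16 ≠ 0, so this unfolding has rank ≥ 3; CP rank is at least every unfolding rank, so rank(T) ≥ 3. (Flattening ranks never certify an upper bound on CP rank; for that we must actually write T with 3 rank-1 terms.)
Upper bound: T is a sum of 3 rank-1 terms, T = [0, 1] ⊗ [1, 1] ⊗ [-4, -2, 2] + [1, -2] ⊗ [1, -2] ⊗ [2, 0, 1] + [1, -1] ⊗ [1, -1] ⊗ [-2, -2, -1] (written with every a and b primitive with positive leading entry and the scale carried by c; CP decompositions are not unique, and this one is verified by expanding entrywise), so rank(T) ≤ 3.
These bounds meet, so rank(T) = 3.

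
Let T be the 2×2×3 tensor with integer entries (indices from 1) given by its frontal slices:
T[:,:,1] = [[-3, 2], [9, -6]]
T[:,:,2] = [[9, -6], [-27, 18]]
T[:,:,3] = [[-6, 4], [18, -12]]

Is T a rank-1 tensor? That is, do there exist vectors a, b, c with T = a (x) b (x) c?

Yes

If T = a (x) b (x) c then every fibre of T is a multiple of the corresponding factor, so read the factors off the fibres through the nonzero entry T[1,1,1] = -3.
The mode-1 fibre T[:,1,1] = [-3, 9] gives a = [1, -3] (primitive direction); the mode-2 fibre T[1,:,1] = [-3, 2] gives b = [3, -2]; then c[k] = T[1,1,k] / (a[1]·b[1]) = [-3, 9, -6] / 3 = [-1, 3, -2].
Expanding [1, -3] (x) [3, -2] (x) [-1, 3, -2] reproduces all 12 entries of T, so T = [1, -3] (x) [3, -2] (x) [-1, 3, -2] and rank(T) ≤ 1.
Equivalently every frontal slice T[:,:,k] is c[k] times the rank-1 matrix [1, -3] (x) [3, -2]. So T has rank 1 (it is nonzero).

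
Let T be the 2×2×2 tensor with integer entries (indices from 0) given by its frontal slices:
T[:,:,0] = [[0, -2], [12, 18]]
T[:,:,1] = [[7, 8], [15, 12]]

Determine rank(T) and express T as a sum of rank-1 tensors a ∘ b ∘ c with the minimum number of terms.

rank(T) = 2

Lower bound: the mode-1 unfolding of T (rows indexed by i, columns by (j,k) = (0,0), (0,1), (1,0), (1,1)) is [[0, 7, -2, 8], [12, 15, 18, 12]].
There the 2×2 minor on rows i ∈ {0, 1}, columns (j,k) ∈ {(0,0), (0,1)} is det [[0, 7], [12, 15]] = -84 ≠ 0, so this unfolding has rank ≥ 2; CP rank is at least every unfolding rank, so rank(T) ≥ 2. (Flattening ranks never certify an upper bound on CP rank; for that we must actually write T with 2 rank-1 terms.)
Upper bound — finding two terms. Write S_k = T[:,:,k] for the frontal slices: S₀ = [[0, -2], [12, 18]], S₁ = [[7, 8], [15, 12]].
If T = a₁ ∘ b₁ ∘ c₁ + a₂ ∘ b₂ ∘ c₂ then each S_k = c₁[k]·a₁b₁ᵀ + c₂[k]·a₂b₂ᵀ. S₀ and S₁ are linearly independent, so a₁b₁ᵀ and a₂b₂ᵀ must span the same plane of matrices: they are the rank-1 matrices of the form x·S₀ + y·S₁.
det(x·S₀ + y·S₁) is 24·x² + 60·xy − 36·y² = 12·(x + 3·y)(2·x − y), vanishing at (x:y) = (3:-1) and (1:2).
M₁ = 3·S₀ − S₁ = [[-7, -14], [21, 42]] = (-7)·[1, -3][1, 2]ᵀ and M₂ = S₀ + 2·S₁ = [[14, 14], [42, 42]] = 14·[1, 3][1, 1]ᵀ, so take a₁ = [1, -3], b₁ = [1, 2], a₂ = [1, 3], b₂ = [1, 1].
Each slice is an integer combination of E₁ = a₁b₁ᵀ and E₂ = a₂b₂ᵀ: S₀ = −2·E₁ + 2·E₂, S₁ = E₁ + 6·E₂; reading off coefficients, c₁ = [-2, 1] and c₂ = [2, 6].
Hence T = [1, -3] ∘ [1, 2] ∘ [-2, 1] + [1, 3] ∘ [1, 1] ∘ [2, 6], so rank(T) ≤ 2.
These bounds meet, so rank(T) = 2.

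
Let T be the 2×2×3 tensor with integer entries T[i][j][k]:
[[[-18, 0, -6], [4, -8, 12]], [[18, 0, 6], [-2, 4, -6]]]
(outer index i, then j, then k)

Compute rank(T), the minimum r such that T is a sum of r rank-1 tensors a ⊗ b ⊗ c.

2

Lower bound: in the mode-1 unfolding of T (rows indexed by i, columns by (j,k)) the 2×2 minor on rows i ∈ {0, 1}, columns (j,k) ∈ {(0,0), (1,0)} is det [[-18, 4], [18, -2]] = -36 ≠ 0, so that unfolding has rank ≥ 2 and hence rank(T) ≥ 2 (CP rank is at least every unfolding rank, though it can be larger).
Upper bound: with S_k = T[:,:,k], the two rank-1 terms a₁b₁ᵀ, a₂b₂ᵀ are the rank-1 members of the pencil x·S₀ + y·S₁.
det(x·S₀ + y·S₁) is −36·x² + 72·xy = (-36)·(x − 2·y)(x), vanishing at (x:y) = (2:1) and (0:1).
M₁ = 2·S₀ + S₁ = [[-36, 0], [36, 0]] = (-36)·[1, -1][1, 0]ᵀ and M₂ = S₁ = [[0, -8], [0, 4]] = (-4)·[2, -1][0, 1]ᵀ, so take a₁ = [1, -1], b₁ = [1, 0], a₂ = [2, -1], b₂ = [0, 1].
Each slice is an integer combination of E₁ = a₁b₁ᵀ and E₂ = a₂b₂ᵀ: S₀ = −18·E₁ + 2·E₂, S₁ = −4·E₂, S₂ = −6·E₁ + 6·E₂; reading off coefficients, c₁ = [-18, 0, -6] and c₂ = [2, -4, 6].
Hence T = [1, -1] ⊗ [1, 0] ⊗ [-18, 0, -6] + [2, -1] ⊗ [0, 1] ⊗ [2, -4, 6], so rank(T) ≤ 2.
These bounds meet, so rank(T) = 2.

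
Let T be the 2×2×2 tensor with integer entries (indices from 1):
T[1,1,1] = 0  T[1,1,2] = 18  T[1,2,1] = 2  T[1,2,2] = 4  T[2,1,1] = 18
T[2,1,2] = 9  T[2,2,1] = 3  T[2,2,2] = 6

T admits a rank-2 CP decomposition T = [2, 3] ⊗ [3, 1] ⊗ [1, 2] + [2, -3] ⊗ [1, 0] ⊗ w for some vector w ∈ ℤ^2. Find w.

w = [-3, 3]

Subtract the known terms from T to get the rank-1 residual R = [2, -3] ⊗ [1, 0] ⊗ w, so R[i,j,k] = a[i]·b[j]·w[k]. Pick indices with nonzero a[1]·b[1] = (2)·(1) = 2. Only the fibre through (1,1,·) is needed: R[1,1,:] = T[1,1,:] − Σₗ aₗ[1]bₗ[1]cₗ = [0, 18] − (2)·(3)·[1, 2] = [-6, 6]. Then w[k] = R[1,1,k] / 2 for each k, giving w = [-6, 6] / 2 = [-3, 3].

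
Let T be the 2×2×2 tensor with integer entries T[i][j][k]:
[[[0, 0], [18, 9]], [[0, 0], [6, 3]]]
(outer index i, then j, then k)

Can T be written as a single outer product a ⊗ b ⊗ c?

Yes

If T = a ⊗ b ⊗ c then every fibre of T is a multiple of the corresponding factor, so read the factors off the fibres through the nonzero entry T[0,1,0] = 18.
The mode-1 fibre T[:,1,0] = [18, 6] gives a = [3, 1] (primitive direction); the mode-2 fibre T[0,:,0] = [0, 18] gives b = [0, 1]; then c[k] = T[0,1,k] / (a[0]·b[1]) = [18, 9] / 3 = [6, 3].
Expanding [3, 1] ⊗ [0, 1] ⊗ [6, 3] reproduces all 8 entries of T, so T = [3, 1] ⊗ [0, 1] ⊗ [6, 3] and rank(T) ≤ 1.
Equivalently every frontal slice T[:,:,k] is c[k] times the rank-1 matrix [3, 1] ⊗ [0, 1]. So T has rank 1 (it is nonzero).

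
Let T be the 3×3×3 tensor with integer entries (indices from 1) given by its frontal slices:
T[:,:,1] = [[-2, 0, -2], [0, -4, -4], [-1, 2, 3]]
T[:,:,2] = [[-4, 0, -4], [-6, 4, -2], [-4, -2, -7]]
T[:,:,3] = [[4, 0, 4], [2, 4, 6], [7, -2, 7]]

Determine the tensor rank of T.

Lower bound: the mode-3 unfolding of T (rows indexed by k, columns by (i,j) = (1,1), (1,2), (1,3), (2,1), (2,2), (2,3), (3,1), (3,2), (3,3)) is [[-2, 0, -2, 0, -4, -4, -1, 2, 3], [-4, 0, -4, -6, 4, -2, -4, -2, -7], [4, 0, 4, 2, 4, 6, 7, -2, 7]].
There the 3×3 minor on rows k ∈ {1, 2, 3}, columns (i,j) ∈ {(1,1), (2,1), (3,1)} is det [[-2, 0, -1], [-4, -6, -4], [4, 2, 7]] = 52 ≠ 0, so this unfolding has rank ≥ 3; CP rank is at least every unfolding rank, so rank(T) ≥ 3. (Unfolding ranks only ever bound the CP rank from below — rank(T) can be strictly larger than all of them — so the matching upper bound has to come from an explicit 3-term decomposition.)
Upper bound: T is a sum of 3 rank-1 terms, T = (0, 0, 1) ⊗ (1, 0, 2) ⊗ (2, -1, 2) + (0, 2, -1) ⊗ (1, -2, -1) ⊗ (1, -1, -1) + (1, 1, 1) ⊗ (1, 0, 1) ⊗ (-2, -4, 4) (one valid choice — decompositions are not unique — normalised so each a, b is primitive with positive first nonzero entry; check it by expanding all entries), so rank(T) ≤ 3.
These bounds meet, so rank(T) = 3.
Check entry T[3,1,3] = 7: (1)·(1)·(2) + (-1)·(1)·(-1) + (1)·(1)·(4) = 7.

3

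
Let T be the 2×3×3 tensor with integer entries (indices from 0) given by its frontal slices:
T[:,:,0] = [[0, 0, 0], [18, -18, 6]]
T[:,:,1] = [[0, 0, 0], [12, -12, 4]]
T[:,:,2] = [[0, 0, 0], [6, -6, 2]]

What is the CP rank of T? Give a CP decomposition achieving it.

rank(T) = 1

Lower bound: T ≠ 0 (e.g. T[1,0,0] = 18), so rank(T) ≥ 1.
Upper bound: if T = a ⊗ b ⊗ c then every fibre of T is a multiple of the corresponding factor, so read the factors off the fibres through the nonzero entry T[1,0,0] = 18.
The mode-1 fibre T[:,0,0] = [0, 18] gives a = [0, 1] (primitive direction); the mode-2 fibre T[1,:,0] = [18, -18, 6] gives b = [3, -3, 1]; then c[k] = T[1,0,k] / (a[1]·b[0]) = [18, 12, 6] / 3 = [6, 4, 2].
Expanding [0, 1] ⊗ [3, -3, 1] ⊗ [6, 4, 2] reproduces all 18 entries of T, so T = [0, 1] ⊗ [3, -3, 1] ⊗ [6, 4, 2] and rank(T) ≤ 1.
These bounds meet, so rank(T) = 1.
Check entry T[1,1,2] = -6: (1)·(-3)·(2) = -6.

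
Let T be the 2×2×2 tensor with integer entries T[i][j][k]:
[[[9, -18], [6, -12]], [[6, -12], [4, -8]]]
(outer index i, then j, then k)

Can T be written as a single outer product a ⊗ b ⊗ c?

If T = a ⊗ b ⊗ c then every fibre of T is a multiple of the corresponding factor, so read the factors off the fibres through the nonzero entry T[0,0,0] = 9.
The mode-1 fibre T[:,0,0] = [9, 6] gives a = (3, 2) (primitive direction); the mode-2 fibre T[0,:,0] = [9, 6] gives b = (3, 2); then c[k] = T[0,0,k] / (a[0]·b[0]) = [9, -18] / 9 = (1, -2).
Expanding (3, 2) ⊗ (3, 2) ⊗ (1, -2) reproduces all 8 entries of T, so T = (3, 2) ⊗ (3, 2) ⊗ (1, -2) and rank(T) ≤ 1.
Equivalently every frontal slice T[:,:,k] is c[k] times the rank-1 matrix (3, 2) ⊗ (3, 2). So T has rank 1 (it is nonzero).

Yes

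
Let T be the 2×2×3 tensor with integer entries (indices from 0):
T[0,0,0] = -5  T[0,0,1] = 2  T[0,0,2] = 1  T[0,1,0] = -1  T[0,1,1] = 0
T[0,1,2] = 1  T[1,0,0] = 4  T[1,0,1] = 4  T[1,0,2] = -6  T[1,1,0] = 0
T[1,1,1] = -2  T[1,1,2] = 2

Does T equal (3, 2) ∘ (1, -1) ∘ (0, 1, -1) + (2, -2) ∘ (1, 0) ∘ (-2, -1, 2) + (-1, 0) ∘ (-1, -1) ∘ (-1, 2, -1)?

No

Reconstruct entry (0,0,1) from the claimed factors: Σₗ aₗ[0]bₗ[0]cₗ[1] = (3)·(1)·(1) + (2)·(1)·(-1) + (-1)·(-1)·(2) = 3, but T[0,0,1] = 2. The claim is false.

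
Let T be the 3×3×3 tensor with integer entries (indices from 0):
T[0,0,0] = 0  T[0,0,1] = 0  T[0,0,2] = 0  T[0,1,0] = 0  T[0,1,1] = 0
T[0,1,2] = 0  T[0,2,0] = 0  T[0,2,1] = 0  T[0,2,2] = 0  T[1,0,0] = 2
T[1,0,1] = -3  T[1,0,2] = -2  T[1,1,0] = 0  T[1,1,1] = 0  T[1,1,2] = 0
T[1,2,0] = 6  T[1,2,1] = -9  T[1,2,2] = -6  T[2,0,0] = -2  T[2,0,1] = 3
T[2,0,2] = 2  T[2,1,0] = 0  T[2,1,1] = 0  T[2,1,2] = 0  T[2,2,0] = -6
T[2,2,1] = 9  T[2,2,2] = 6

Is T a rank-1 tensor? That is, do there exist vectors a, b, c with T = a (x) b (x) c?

Yes

If T = a (x) b (x) c then every fibre of T is a multiple of the corresponding factor, so read the factors off the fibres through the nonzero entry T[1,0,0] = 2.
The mode-1 fibre T[:,0,0] = [0, 2, -2] gives a = [0, 1, -1] (primitive direction); the mode-2 fibre T[1,:,0] = [2, 0, 6] gives b = [1, 0, 3]; then c[k] = T[1,0,k] / (a[1]·b[0]) = [2, -3, -2] / 1 = [2, -3, -2].
Expanding [0, 1, -1] (x) [1, 0, 3] (x) [2, -3, -2] reproduces all 27 entries of T, so T = [0, 1, -1] (x) [1, 0, 3] (x) [2, -3, -2] and rank(T) ≤ 1.
Equivalently every frontal slice T[:,:,k] is c[k] times the rank-1 matrix [0, 1, -1] (x) [1, 0, 3]. So T has rank 1 (it is nonzero).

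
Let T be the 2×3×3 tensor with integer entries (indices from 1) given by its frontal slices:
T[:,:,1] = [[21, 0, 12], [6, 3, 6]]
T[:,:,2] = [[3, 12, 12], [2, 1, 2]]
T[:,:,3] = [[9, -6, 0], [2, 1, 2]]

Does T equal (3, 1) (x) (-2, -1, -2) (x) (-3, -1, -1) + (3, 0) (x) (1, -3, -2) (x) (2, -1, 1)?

No

Reconstruct entry (1,1,1) from the claimed factors: Σₗ aₗ[1]bₗ[1]cₗ[1] = (3)·(-2)·(-3) + (3)·(1)·(2) = 24, but T[1,1,1] = 21. The claim is false.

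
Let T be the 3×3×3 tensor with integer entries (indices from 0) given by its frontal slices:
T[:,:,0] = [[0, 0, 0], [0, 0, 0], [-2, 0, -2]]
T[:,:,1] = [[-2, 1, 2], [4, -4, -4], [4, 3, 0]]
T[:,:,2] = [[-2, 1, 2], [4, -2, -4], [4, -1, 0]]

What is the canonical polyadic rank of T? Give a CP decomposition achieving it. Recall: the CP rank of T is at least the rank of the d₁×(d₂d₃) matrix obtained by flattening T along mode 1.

rank(T) = 3

Lower bound: the mode-3 unfolding of T (rows indexed by k, columns by (i,j) = (0,0), (0,1), (0,2), (1,0), (1,1), (1,2), (2,0), (2,1), (2,2)) is [[0, 0, 0, 0, 0, 0, -2, 0, -2], [-2, 1, 2, 4, -4, -4, 4, 3, 0], [-2, 1, 2, 4, -2, -4, 4, -1, 0]].
There the 3×3 minor on rows k ∈ {0, 1, 2}, columns (i,j) ∈ {(0,0), (1,1), (2,0)} is det [[0, 0, -2], [-2, -4, 4], [-2, -2, 4]] = 8 ≠ 0, so this unfolding has rank ≥ 3; CP rank is at least every unfolding rank, so rank(T) ≥ 3. (Unfolding ranks only ever bound the CP rank from below — rank(T) can be strictly larger than all of them — so the matching upper bound has to come from an explicit 3-term decomposition.)
Upper bound: T is a sum of 3 rank-1 terms, T = [0, 0, 1] ⊗ [1, 0, 1] ⊗ [-2, 2, 2] + [0, 1, -2] ⊗ [0, 1, 0] ⊗ [0, -2, 0] + [1, -2, -1] ⊗ [2, -1, -2] ⊗ [0, -1, -1] (written with every a and b primitive with positive leading entry and the scale carried by c; CP decompositions are not unique, and this one is verified by expanding entrywise), so rank(T) ≤ 3.
These bounds meet, so rank(T) = 3.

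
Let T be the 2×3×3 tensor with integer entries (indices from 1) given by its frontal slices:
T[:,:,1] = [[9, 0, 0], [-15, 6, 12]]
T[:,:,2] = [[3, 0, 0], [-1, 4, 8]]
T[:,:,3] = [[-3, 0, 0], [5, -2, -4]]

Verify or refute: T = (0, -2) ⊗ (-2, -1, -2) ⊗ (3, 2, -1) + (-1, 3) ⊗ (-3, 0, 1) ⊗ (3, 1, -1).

Reconstruct entry (1,3,1) from the claimed factors: Σₗ aₗ[1]bₗ[3]cₗ[1] = (0)·(-2)·(3) + (-1)·(1)·(3) = -3, but T[1,3,1] = 0. The claim is false.

No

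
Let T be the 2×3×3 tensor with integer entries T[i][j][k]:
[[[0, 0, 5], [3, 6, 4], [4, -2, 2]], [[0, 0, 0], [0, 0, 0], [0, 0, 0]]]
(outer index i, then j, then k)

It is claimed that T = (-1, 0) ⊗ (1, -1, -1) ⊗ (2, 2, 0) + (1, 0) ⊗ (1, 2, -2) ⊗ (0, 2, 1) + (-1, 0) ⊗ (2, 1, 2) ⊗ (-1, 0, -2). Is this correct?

Yes

Reconstruct entrywise from the claimed factors. For example, T[1,0,2] = 0 and Σₗ aₗ[1]bₗ[0]cₗ[2] = (0)·(1)·(0) + (0)·(1)·(1) + (0)·(2)·(-2) = 0; checking all 18 entries, every one matches. The claim holds.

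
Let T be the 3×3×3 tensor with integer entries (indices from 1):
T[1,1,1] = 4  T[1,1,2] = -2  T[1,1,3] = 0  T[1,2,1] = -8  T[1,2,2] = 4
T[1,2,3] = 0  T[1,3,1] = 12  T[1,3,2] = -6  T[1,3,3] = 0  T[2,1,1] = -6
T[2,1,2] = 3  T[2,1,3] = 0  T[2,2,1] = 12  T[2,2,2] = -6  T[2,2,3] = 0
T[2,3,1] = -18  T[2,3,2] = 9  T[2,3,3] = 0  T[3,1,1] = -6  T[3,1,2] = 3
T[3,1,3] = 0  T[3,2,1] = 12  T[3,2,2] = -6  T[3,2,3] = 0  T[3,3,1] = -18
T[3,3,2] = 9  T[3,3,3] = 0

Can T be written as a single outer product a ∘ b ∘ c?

Yes

If T = a ∘ b ∘ c then every fibre of T is a multiple of the corresponding factor, so read the factors off the fibres through the nonzero entry T[1,1,1] = 4.
The mode-1 fibre T[:,1,1] = [4, -6, -6] gives a = [2, -3, -3] (primitive direction); the mode-2 fibre T[1,:,1] = [4, -8, 12] gives b = [1, -2, 3]; then c[k] = T[1,1,k] / (a[1]·b[1]) = [4, -2, 0] / 2 = [2, -1, 0].
Expanding [2, -3, -3] ∘ [1, -2, 3] ∘ [2, -1, 0] reproduces all 27 entries of T, so T = [2, -3, -3] ∘ [1, -2, 3] ∘ [2, -1, 0] and rank(T) ≤ 1.
Equivalently every frontal slice T[:,:,k] is c[k] times the rank-1 matrix [2, -3, -3] ∘ [1, -2, 3]. So T has rank 1 (it is nonzero).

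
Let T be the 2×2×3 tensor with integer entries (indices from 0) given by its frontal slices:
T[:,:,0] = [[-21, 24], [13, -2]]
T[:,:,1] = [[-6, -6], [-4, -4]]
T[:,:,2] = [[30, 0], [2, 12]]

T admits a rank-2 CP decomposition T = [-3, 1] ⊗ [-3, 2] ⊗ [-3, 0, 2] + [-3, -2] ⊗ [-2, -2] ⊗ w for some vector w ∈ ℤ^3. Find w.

Subtract the known terms from T to get the rank-1 residual R = [-3, -2] ⊗ [-2, -2] ⊗ w, so R[i,j,k] = a[i]·b[j]·w[k]. Pick indices with nonzero a[0]·b[0] = (-3)·(-2) = 6. Only the fibre through (0,0,·) is needed: R[0,0,:] = T[0,0,:] − Σₗ aₗ[0]bₗ[0]cₗ = [-21, -6, 30] − (-3)·(-3)·[-3, 0, 2] = [6, -6, 12]. Then w[k] = R[0,0,k] / 6 for each k, giving w = [6, -6, 12] / 6 = [1, -1, 2].

w = [1, -1, 2]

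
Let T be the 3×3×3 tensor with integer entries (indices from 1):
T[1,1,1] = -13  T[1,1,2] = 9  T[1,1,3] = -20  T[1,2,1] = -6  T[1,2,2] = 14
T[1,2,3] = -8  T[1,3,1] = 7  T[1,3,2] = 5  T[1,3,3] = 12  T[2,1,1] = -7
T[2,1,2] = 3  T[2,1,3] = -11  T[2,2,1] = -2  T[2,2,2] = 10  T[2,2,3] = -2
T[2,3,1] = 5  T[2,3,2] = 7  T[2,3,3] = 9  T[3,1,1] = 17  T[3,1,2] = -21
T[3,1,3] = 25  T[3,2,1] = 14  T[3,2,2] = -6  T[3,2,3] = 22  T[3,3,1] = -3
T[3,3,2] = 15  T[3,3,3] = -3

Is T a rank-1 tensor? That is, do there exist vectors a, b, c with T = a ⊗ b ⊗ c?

No

The mode-3 unfolding of T (rows indexed by k, columns by (i,j) = (1,1), (1,2), (1,3), (2,1), (2,2), (2,3), (3,1), (3,2), (3,3)) is [[-13, -6, 7, -7, -2, 5, 17, 14, -3], [9, 14, 5, 3, 10, 7, -21, -6, 15], [-20, -8, 12, -11, -2, 9, 25, 22, -3]].
There the 2×2 minor on rows k ∈ {1, 2}, columns (i,j) ∈ {(1,1), (1,2)} is det [[-13, -6], [9, 14]] = -128 ≠ 0, so this unfolding has rank ≥ 2; CP rank is at least every unfolding rank, so rank(T) ≥ 2.
In particular rank(T) ≥ 2 > 1, so T is not rank-1.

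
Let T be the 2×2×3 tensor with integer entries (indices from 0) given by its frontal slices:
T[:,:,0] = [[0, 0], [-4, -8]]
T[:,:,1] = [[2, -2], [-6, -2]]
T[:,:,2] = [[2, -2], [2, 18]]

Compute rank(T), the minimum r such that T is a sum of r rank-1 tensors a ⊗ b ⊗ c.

Lower bound: the mode-3 unfolding of T (rows indexed by k, columns by (i,j) = (0,0), (0,1), (1,0), (1,1)) is [[0, 0, -4, -8], [2, -2, -6, -2], [2, -2, 2, 18]].
There the 3×3 minor on rows k ∈ {0, 1, 2}, columns (i,j) ∈ {(0,0), (1,0), (1,1)} is det [[0, -4, -8], [2, -6, -2], [2, 2, 18]] = 32 ≠ 0, so this unfolding has rank ≥ 3; CP rank is at least every unfolding rank, so rank(T) ≥ 3. (Unfolding ranks only ever bound the CP rank from below — rank(T) can be strictly larger than all of them — so the matching upper bound has to come from an explicit 3-term decomposition.)
Upper bound: T is a sum of 3 rank-1 terms, T = (0, 1) ⊗ (0, 1) ⊗ (0, 4, 8) + (0, 1) ⊗ (1, 2) ⊗ (-4, -4, 4) + (1, -1) ⊗ (1, -1) ⊗ (0, 2, 2) (one valid choice — decompositions are not unique — normalised so each a, b is primitive with positive first nonzero entry; check it by expanding all entries), so rank(T) ≤ 3.
These bounds meet, so rank(T) = 3.

3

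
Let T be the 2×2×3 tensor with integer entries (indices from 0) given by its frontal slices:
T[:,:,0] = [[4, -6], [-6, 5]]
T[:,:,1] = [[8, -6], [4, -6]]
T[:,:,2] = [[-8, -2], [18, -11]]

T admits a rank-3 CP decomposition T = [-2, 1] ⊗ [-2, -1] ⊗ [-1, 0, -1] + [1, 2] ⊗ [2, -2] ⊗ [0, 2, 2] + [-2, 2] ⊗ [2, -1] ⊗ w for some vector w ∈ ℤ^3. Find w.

w = [-2, -1, 2]

Subtract the known terms from T to get the rank-1 residual R = [-2, 2] ⊗ [2, -1] ⊗ w, so R[i,j,k] = a[i]·b[j]·w[k]. Pick indices with nonzero a[0]·b[0] = (-2)·(2) = -4. Only the fibre through (0,0,·) is needed: R[0,0,:] = T[0,0,:] − Σₗ aₗ[0]bₗ[0]cₗ = [4, 8, -8] − (-2)·(-2)·[-1, 0, -1] − (1)·(2)·[0, 2, 2] = [8, 4, -8]. Then w[k] = R[0,0,k] / -4 for each k, giving w = [8, 4, -8] / -4 = [-2, -1, 2].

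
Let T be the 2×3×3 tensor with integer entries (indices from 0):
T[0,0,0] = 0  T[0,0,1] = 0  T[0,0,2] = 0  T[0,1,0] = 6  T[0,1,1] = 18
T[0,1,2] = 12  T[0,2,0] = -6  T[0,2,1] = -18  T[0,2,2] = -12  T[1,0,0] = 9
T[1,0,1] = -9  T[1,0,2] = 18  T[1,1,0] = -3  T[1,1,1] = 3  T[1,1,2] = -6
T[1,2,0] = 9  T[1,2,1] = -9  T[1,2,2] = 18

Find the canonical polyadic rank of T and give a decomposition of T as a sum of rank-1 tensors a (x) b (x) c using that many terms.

rank(T) = 2

Lower bound: the mode-3 unfolding of T (rows indexed by k, columns by (i,j) = (0,0), (0,1), (0,2), (1,0), (1,1), (1,2)) is [[0, 6, -6, 9, -3, 9], [0, 18, -18, -9, 3, -9], [0, 12, -12, 18, -6, 18]].
There the 2×2 minor on rows k ∈ {0, 1}, columns (i,j) ∈ {(0,1), (1,0)} is det [[6, 9], [18, -9]] = -216 ≠ 0, so this unfolding has rank ≥ 2; CP rank is at least every unfolding rank, so rank(T) ≥ 2. (Flattening ranks never certify an upper bound on CP rank; for that we must actually write T with 2 rank-1 terms.)
Upper bound — finding two terms. Write S_k = T[:,:,k] for the frontal slices: S₀ = [[0, 6, -6], [9, -3, 9]], S₁ = [[0, 18, -18], [-9, 3, -9]], S₂ = [[0, 12, -12], [18, -6, 18]].
If T = a₁ (x) b₁ (x) c₁ + a₂ (x) b₂ (x) c₂ then each S_k = c₁[k]·a₁b₁ᵀ + c₂[k]·a₂b₂ᵀ. S₀ and S₁ are linearly independent, so a₁b₁ᵀ and a₂b₂ᵀ must span the same plane of matrices: they are the rank-1 matrices of the form x·S₀ + y·S₁.
The 2×2 minor of x·S₀ + y·S₁ on rows {0,1}, columns {0,1} is −54·x² − 108·xy + 162·y² = (-54)·(x + 3·y)(x − y), vanishing at (x:y) = (3:-1) and (1:1).
M₁ = 3·S₀ − S₁ = [[0, 0, 0], [36, -12, 36]] = 12·[0, 1][3, -1, 3]ᵀ and M₂ = S₀ + S₁ = [[0, 24, -24], [0, 0, 0]] = 24·[1, 0][0, 1, -1]ᵀ, so take a₁ = [0, 1], b₁ = [3, -1, 3], a₂ = [1, 0], b₂ = [0, 1, -1].
Each slice is an integer combination of E₁ = a₁b₁ᵀ and E₂ = a₂b₂ᵀ: S₀ = 3·E₁ + 6·E₂, S₁ = −3·E₁ + 18·E₂, S₂ = 6·E₁ + 12·E₂; reading off coefficients, c₁ = [3, -3, 6] and c₂ = [6, 18, 12].
Hence T = [0, 1] (x) [3, -1, 3] (x) [3, -3, 6] + [1, 0] (x) [0, 1, -1] (x) [6, 18, 12], so rank(T) ≤ 2.
These bounds meet, so rank(T) = 2.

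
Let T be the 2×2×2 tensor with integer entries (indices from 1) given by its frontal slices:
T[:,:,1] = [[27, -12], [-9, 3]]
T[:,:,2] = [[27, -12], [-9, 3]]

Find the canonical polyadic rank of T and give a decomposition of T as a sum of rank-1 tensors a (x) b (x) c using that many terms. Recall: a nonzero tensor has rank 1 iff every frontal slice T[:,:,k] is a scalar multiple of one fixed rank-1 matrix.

rank(T) = 2

Lower bound: the mode-2 unfolding of T (rows indexed by j, columns by (i,k) = (1,1), (1,2), (2,1), (2,2)) is [[27, 27, -9, -9], [-12, -12, 3, 3]].
There the 2×2 minor on rows j ∈ {1, 2}, columns (i,k) ∈ {(1,1), (2,1)} is det [[27, -9], [-12, 3]] = -27 ≠ 0, so this unfolding has rank ≥ 2; CP rank is at least every unfolding rank, so rank(T) ≥ 2. (Unfolding ranks only ever bound the CP rank from below — rank(T) can be strictly larger than all of them — so the matching upper bound has to come from an explicit 2-term decomposition.)
Upper bound — finding two terms. Every mode-3 slice of T is a multiple of one matrix: T[:,:,k] = c[k]·M with c = [1, 1] and M = [[27, -12], [-9, 3]] (rows indexed by i, columns by j). So it suffices to write M as a sum of two rank-1 matrices.
Splitting M by its rows (i = 1, 2), M = [1, 0][27, -12]ᵀ + [0, 1][-9, 3]ᵀ.
Hence T = [1, 0] (x) [27, -12] (x) [1, 1] + [0, 1] (x) [-9, 3] (x) [1, 1], so rank(T) ≤ 2.
These bounds meet, so rank(T) = 2.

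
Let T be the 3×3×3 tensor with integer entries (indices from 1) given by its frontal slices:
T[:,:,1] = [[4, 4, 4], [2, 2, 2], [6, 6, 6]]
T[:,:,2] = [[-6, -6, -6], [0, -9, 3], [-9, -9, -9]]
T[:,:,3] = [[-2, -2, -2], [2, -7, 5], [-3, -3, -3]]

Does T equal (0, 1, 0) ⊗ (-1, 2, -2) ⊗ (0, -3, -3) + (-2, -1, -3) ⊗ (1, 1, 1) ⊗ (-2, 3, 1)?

Yes

Reconstruct entrywise from the claimed factors. For example, T[3,2,3] = -3 and Σₗ aₗ[3]bₗ[2]cₗ[3] = (0)·(2)·(-3) + (-3)·(1)·(1) = -3; checking all 27 entries, every one matches. The claim holds.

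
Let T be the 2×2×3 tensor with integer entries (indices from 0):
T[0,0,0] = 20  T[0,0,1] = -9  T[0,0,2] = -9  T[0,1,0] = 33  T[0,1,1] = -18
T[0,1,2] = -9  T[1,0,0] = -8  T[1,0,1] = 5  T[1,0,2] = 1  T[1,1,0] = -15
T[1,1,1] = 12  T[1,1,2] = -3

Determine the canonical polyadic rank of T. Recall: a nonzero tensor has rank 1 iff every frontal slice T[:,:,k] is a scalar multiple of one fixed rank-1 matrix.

Lower bound: in the mode-3 unfolding of T (rows indexed by k, columns by (i,j)) the 2×2 minor on rows k ∈ {0, 1}, columns (i,j) ∈ {(0,0), (0,1)} is det [[20, 33], [-9, -18]] = -63 ≠ 0, so that unfolding has rank ≥ 2 and hence rank(T) ≥ 2 (CP rank is at least every unfolding rank, though it can be larger).
Upper bound: with S_k = T[:,:,k], the two rank-1 terms a₁b₁ᵀ, a₂b₂ᵀ are the rank-1 members of the pencil x·S₀ + y·S₁.
det(x·S₀ + y·S₁) is −36·x² + 66·xy − 18·y² = (-6)·(2·x − 3·y)(3·x − y), vanishing at (x:y) = (3:2) and (1:3).
M₁ = 3·S₀ + 2·S₁ = [[42, 63], [-14, -21]] = 7·[3, -1][2, 3]ᵀ and M₂ = S₀ + 3·S₁ = [[-7, -21], [7, 21]] = (-7)·[1, -1][1, 3]ᵀ, so take a₁ = [3, -1], b₁ = [2, 3], a₂ = [1, -1], b₂ = [1, 3].
Each slice is an integer combination of E₁ = a₁b₁ᵀ and E₂ = a₂b₂ᵀ: S₀ = 3·E₁ + 2·E₂, S₁ = −E₁ − 3·E₂, S₂ = −2·E₁ + 3·E₂; reading off coefficients, c₁ = [3, -1, -2] and c₂ = [2, -3, 3].
Hence T = [3, -1] ⊗ [2, 3] ⊗ [3, -1, -2] + [1, -1] ⊗ [1, 3] ⊗ [2, -3, 3], so rank(T) ≤ 2.
These bounds meet, so rank(T) = 2.

2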